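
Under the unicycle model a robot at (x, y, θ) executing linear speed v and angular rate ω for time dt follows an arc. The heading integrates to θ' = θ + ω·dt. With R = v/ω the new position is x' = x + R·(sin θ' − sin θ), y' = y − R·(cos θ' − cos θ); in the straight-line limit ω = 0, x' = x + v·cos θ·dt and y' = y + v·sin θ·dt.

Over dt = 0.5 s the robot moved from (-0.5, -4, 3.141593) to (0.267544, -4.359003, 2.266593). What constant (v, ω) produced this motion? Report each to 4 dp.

v = -1.7500, ω = -1.7500

Δθ = 2.266593 − 3.141593 = -0.875000
ω = Δθ/dt = -0.875000/0.5 = -1.7500
R = Δx/(sin θ' − sin θ) = 1.0000
v = R·ω = 1.0000·-1.7500 = -1.7500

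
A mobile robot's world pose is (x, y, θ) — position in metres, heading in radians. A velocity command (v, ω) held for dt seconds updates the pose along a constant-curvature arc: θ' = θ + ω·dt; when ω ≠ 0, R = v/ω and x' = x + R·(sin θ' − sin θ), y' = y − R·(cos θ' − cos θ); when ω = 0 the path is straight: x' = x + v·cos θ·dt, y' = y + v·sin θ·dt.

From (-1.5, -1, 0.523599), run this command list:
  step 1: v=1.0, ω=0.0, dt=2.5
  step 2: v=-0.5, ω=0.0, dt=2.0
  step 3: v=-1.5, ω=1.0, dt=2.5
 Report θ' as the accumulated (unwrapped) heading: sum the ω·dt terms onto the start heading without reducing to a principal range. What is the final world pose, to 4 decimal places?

(0.3725, -3.0386, 3.0236)

step 1: θ'=0.5236 (straight) → pose (0.6651, 0.2500, 0.5236)
step 2: θ'=0.5236 (straight) → pose (-0.2010, -0.2500, 0.5236)
step 3: θ'=3.0236 (R=-1.5000) → pose (0.3725, -3.0386, 3.0236)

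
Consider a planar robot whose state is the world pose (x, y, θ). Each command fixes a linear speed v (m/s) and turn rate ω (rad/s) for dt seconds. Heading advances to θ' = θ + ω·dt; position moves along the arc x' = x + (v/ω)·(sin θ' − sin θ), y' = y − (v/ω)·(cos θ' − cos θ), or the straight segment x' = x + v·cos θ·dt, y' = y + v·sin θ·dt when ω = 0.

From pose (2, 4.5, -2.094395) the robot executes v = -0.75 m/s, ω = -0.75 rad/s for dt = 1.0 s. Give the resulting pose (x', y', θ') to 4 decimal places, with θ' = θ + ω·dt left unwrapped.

θ' = -2.0944 + -0.75·1.0 = -2.8444
R = v/ω = -0.75/-0.75 = 1.0000
x' = 2 + 1.0000·(sin -2.8444 − sin -2.0944) = 2.5732
y' = 4.5 − 1.0000·(cos -2.8444 − cos -2.0944) = 4.9562

(2.5732, 4.9562, -2.8444)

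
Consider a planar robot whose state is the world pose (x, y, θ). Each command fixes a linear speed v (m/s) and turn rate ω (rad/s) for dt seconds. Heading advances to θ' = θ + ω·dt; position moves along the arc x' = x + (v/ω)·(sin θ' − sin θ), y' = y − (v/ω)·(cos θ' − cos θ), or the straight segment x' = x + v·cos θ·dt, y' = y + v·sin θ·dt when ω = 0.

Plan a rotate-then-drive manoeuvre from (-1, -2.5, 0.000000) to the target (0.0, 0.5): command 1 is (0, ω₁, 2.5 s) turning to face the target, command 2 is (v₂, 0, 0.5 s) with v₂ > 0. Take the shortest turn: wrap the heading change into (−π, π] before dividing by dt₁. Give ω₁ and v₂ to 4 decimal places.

ω₁ = 0.4996, v₂ = 6.3246

heading to target = atan2(0.5−-2.5, 0−-1) = 1.2490
Δθ = wrap(1.2490 − 0.0000) = 1.2490; ω₁ = Δθ/dt₁ = 0.4996
distance = √((0−-1)² + (0.5−-2.5)²) = 3.1623; v₂ = distance/dt₂ = 6.3246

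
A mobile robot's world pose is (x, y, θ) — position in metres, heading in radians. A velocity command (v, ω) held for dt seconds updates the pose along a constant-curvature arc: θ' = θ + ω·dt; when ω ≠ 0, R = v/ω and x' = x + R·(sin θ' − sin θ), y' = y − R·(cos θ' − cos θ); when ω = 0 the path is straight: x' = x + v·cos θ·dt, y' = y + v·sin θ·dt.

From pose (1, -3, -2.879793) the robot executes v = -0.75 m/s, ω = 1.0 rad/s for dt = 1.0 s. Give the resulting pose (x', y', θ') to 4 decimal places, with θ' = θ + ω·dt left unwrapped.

θ' = -2.8798 + 1.0·1.0 = -1.8798
R = v/ω = -0.75/1.0 = -0.7500
x' = 1 + -0.7500·(sin -1.8798 − sin -2.8798) = 1.5204
y' = -3 − -0.7500·(cos -1.8798 − cos -2.8798) = -2.5036

(1.5204, -2.5036, -1.8798)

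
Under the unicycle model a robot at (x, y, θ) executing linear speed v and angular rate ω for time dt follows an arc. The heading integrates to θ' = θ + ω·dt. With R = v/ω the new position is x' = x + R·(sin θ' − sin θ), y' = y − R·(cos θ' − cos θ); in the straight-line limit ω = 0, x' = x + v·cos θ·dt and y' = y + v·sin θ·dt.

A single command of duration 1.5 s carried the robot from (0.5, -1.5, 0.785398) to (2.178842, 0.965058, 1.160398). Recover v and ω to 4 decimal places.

Δθ = 1.160398 − 0.785398 = 0.375000
ω = Δθ/dt = 0.375000/1.5 = 0.2500
R = −Δy/(cos θ' − cos θ) = 8.0000
v = R·ω = 8.0000·0.2500 = 2.0000

v = 2.0000, ω = 0.2500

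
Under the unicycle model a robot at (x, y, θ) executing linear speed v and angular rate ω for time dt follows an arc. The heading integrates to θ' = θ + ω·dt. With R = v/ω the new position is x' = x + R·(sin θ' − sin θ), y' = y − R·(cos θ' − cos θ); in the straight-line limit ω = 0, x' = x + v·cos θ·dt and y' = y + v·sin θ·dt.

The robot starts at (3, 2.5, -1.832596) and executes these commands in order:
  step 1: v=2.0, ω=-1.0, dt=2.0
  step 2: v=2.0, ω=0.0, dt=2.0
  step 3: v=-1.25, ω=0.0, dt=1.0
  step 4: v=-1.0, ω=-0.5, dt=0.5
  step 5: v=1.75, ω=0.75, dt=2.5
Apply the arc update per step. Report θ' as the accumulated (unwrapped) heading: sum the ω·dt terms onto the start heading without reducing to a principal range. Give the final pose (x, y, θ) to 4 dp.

step 1: θ'=-3.8326 (R=-2.0000) → pose (-0.2065, 1.4764, -3.8326)
step 2: θ'=-3.8326 (straight) → pose (-3.2889, 4.0257, -3.8326)
step 3: θ'=-3.8326 (straight) → pose (-2.3256, 3.2290, -3.8326)
step 4: θ'=-4.0826 (R=2.0000) → pose (-1.9840, 2.8658, -4.0826)
step 5: θ'=-2.2076 (R=2.3333) → pose (-5.7457, 2.8789, -2.2076)

(-5.7457, 2.8789, -2.2076)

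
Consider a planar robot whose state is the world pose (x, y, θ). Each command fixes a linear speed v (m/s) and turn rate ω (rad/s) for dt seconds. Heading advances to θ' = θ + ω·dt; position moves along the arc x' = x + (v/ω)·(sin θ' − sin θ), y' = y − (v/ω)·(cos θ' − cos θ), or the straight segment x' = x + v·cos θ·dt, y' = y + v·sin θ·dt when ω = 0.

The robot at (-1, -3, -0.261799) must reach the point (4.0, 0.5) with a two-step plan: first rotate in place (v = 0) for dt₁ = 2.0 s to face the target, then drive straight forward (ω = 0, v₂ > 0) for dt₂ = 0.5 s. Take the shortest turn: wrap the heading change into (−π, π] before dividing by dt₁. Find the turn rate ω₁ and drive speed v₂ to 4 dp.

heading to target = atan2(0.5−-3, 4−-1) = 0.6107
Δθ = wrap(0.6107 − -0.2618) = 0.8725; ω₁ = Δθ/dt₁ = 0.4363
distance = √((4−-1)² + (0.5−-3)²) = 6.1033; v₂ = distance/dt₂ = 12.2066

ω₁ = 0.4363, v₂ = 12.2066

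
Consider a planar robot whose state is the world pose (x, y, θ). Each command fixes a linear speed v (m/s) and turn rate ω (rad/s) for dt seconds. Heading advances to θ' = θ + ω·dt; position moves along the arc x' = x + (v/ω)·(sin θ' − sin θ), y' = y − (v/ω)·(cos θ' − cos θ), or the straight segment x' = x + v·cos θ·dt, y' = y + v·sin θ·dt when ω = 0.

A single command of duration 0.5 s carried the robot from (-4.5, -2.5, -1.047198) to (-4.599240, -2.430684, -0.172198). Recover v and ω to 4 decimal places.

Δθ = -0.172198 − -1.047198 = 0.875000
ω = Δθ/dt = 0.875000/0.5 = 1.7500
R = Δx/(sin θ' − sin θ) = -0.1429
v = R·ω = -0.1429·1.7500 = -0.2500

v = -0.2500, ω = 1.7500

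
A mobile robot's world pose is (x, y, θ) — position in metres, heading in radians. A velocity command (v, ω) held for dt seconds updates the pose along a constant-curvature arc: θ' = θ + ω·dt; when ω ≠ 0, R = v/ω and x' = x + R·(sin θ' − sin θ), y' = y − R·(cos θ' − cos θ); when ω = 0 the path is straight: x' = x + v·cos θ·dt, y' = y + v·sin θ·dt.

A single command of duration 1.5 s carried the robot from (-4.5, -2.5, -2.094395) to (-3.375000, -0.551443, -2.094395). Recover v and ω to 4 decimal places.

v = -1.5000, ω = 0.0000

Δθ = -2.094395 − -2.094395 = 0.000000
ω = Δθ/dt = 0.000000/1.5 = 0.0000
ω = 0 → v = (Δx·cos θ + Δy·sin θ)/dt = -1.5000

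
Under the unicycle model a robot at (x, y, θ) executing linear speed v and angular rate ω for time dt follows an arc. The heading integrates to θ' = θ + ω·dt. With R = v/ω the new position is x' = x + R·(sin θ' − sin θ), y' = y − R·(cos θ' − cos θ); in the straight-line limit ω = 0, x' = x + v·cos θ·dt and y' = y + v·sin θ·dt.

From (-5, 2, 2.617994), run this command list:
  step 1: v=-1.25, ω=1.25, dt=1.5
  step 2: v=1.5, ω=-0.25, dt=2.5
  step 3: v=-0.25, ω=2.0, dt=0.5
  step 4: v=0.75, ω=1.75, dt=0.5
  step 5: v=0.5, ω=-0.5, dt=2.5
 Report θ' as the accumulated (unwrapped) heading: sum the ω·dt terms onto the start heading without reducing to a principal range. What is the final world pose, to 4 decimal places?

step 1: θ'=4.4930 (R=-1.0000) → pose (-3.5240, 2.6484, 4.4930)
step 2: θ'=3.8680 (R=-6.0000) → pose (-5.3950, -0.5312, 3.8680)
step 3: θ'=4.8680 (R=-0.1250) → pose (-5.3546, -0.4184, 4.8680)
step 4: θ'=5.7430 (R=0.4286) → pose (-5.1516, -0.7195, 5.7430)
step 5: θ'=4.4930 (R=-1.0000) → pose (-4.6899, -1.7948, 4.4930)

(-4.6899, -1.7948, 4.4930)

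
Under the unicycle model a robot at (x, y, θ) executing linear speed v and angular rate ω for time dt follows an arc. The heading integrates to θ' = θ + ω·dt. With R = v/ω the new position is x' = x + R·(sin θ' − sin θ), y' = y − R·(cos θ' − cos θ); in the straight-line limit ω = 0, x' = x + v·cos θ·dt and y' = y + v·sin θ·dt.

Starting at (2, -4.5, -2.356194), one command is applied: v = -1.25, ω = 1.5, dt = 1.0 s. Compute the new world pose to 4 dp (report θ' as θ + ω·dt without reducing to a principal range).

θ' = -2.3562 + 1.5·1.0 = -0.8562
R = v/ω = -1.25/1.5 = -0.8333
x' = 2 + -0.8333·(sin -0.8562 − sin -2.3562) = 2.0402
y' = -4.5 − -0.8333·(cos -0.8562 − cos -2.3562) = -3.3646

(2.0402, -3.3646, -0.8562)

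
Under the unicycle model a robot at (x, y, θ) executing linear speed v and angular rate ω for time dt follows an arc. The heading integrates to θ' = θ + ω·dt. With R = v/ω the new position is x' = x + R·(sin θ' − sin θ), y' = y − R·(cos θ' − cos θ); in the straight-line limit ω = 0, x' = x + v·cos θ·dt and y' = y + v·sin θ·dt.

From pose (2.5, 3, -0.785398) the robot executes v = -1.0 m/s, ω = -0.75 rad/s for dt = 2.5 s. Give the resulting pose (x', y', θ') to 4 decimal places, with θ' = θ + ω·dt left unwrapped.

θ' = -0.7854 + -0.75·2.5 = -2.6604
R = v/ω = -1.0/-0.75 = 1.3333
x' = 2.5 + 1.3333·(sin -2.6604 − sin -0.7854) = 2.8257
y' = 3 − 1.3333·(cos -2.6604 − cos -0.7854) = 5.1247

(2.8257, 5.1247, -2.6604)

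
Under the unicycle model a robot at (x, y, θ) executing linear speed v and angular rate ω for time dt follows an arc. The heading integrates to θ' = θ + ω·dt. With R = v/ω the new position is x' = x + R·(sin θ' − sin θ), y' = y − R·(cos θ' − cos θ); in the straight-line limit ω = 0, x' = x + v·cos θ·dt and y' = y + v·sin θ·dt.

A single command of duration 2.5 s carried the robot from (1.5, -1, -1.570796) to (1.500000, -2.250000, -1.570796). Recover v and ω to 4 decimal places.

v = 0.5000, ω = 0.0000

Δθ = -1.570796 − -1.570796 = 0.000000
ω = Δθ/dt = 0.000000/2.5 = 0.0000
ω = 0 → v = (Δx·cos θ + Δy·sin θ)/dt = 0.5000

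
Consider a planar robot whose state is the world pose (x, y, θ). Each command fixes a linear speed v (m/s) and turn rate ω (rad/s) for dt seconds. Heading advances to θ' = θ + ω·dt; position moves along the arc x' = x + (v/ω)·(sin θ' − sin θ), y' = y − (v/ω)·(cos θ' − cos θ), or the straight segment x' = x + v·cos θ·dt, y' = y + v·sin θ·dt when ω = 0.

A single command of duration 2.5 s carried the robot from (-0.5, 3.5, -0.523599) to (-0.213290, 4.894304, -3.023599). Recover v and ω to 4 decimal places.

Δθ = -3.023599 − -0.523599 = -2.500000
ω = Δθ/dt = -2.500000/2.5 = -1.0000
R = −Δy/(cos θ' − cos θ) = 0.7500
v = R·ω = 0.7500·-1.0000 = -0.7500

v = -0.7500, ω = -1.0000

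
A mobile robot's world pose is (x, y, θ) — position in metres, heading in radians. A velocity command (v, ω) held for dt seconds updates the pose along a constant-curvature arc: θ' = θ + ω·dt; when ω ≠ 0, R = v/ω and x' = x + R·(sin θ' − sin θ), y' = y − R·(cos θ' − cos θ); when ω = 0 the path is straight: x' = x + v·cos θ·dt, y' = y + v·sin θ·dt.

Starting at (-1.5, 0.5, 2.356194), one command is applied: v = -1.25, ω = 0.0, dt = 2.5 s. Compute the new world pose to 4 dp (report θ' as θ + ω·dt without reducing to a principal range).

(0.7097, -1.7097, 2.3562)

θ' = 2.3562 + 0.0·2.5 = 2.3562
ω = 0 → straight: x' = -1.5 + -1.25·cos(2.3562)·2.5 = 0.7097
y' = 0.5 + -1.25·sin(2.3562)·2.5 = -1.7097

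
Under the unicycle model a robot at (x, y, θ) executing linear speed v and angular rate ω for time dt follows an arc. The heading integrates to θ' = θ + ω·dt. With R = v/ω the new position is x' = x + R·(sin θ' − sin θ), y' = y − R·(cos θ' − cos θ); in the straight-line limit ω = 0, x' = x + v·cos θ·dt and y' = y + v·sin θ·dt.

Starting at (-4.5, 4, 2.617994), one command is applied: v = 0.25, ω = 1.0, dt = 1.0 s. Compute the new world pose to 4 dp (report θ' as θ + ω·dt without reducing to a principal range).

(-4.7396, 4.0057, 3.6180)

θ' = 2.6180 + 1.0·1.0 = 3.6180
R = v/ω = 0.25/1.0 = 0.2500
x' = -4.5 + 0.2500·(sin 3.6180 − sin 2.6180) = -4.7396
y' = 4 − 0.2500·(cos 3.6180 − cos 2.6180) = 4.0057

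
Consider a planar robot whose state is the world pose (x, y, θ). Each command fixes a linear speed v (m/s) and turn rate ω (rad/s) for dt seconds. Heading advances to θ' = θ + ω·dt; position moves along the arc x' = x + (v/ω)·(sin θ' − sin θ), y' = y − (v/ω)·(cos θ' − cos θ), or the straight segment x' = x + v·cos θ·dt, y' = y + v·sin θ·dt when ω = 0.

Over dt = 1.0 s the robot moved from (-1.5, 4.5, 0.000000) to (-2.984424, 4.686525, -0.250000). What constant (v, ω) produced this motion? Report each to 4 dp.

Δθ = -0.250000 − 0.000000 = -0.250000
ω = Δθ/dt = -0.250000/1.0 = -0.2500
R = Δx/(sin θ' − sin θ) = 6.0000
v = R·ω = 6.0000·-0.2500 = -1.5000

v = -1.5000, ω = -0.2500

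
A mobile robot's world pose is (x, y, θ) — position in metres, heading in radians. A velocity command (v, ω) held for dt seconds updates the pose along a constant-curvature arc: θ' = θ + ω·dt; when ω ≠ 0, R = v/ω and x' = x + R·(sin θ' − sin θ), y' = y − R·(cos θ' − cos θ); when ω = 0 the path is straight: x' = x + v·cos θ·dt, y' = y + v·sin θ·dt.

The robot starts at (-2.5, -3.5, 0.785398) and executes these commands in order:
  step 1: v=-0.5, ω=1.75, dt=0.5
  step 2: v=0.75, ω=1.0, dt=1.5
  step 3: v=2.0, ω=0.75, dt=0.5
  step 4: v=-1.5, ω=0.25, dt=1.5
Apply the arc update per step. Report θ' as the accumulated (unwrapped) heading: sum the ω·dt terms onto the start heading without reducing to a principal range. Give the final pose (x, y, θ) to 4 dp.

(-2.4473, -2.0202, 3.9104)

step 1: θ'=1.6604 (R=-0.2857) → pose (-2.5825, -3.7276, 1.6604)
step 2: θ'=3.1604 (R=0.7500) → pose (-3.3436, -3.0448, 3.1604)
step 3: θ'=3.5354 (R=2.6667) → pose (-4.3167, -3.2485, 3.5354)
step 4: θ'=3.9104 (R=-6.0000) → pose (-2.4473, -2.0202, 3.9104)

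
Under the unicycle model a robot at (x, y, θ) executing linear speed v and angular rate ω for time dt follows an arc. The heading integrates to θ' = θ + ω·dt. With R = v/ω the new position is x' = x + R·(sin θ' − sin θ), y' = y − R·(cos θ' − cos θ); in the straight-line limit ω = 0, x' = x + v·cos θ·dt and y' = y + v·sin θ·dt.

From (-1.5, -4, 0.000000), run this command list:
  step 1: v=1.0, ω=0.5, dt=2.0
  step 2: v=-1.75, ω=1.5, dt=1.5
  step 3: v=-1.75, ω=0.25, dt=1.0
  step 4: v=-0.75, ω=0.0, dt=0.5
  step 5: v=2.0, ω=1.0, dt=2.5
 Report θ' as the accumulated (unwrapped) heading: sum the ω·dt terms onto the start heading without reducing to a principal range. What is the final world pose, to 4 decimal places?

(3.4829, -8.1288, 6.0000)

step 1: θ'=1.0000 (R=2.0000) → pose (0.1829, -3.0806, 1.0000)
step 2: θ'=3.2500 (R=-1.1667) → pose (1.2909, -4.8708, 3.2500)
step 3: θ'=3.5000 (R=-7.0000) → pose (2.9890, -4.4671, 3.5000)
step 4: θ'=3.5000 (straight) → pose (3.3402, -4.3355, 3.5000)
step 5: θ'=6.0000 (R=2.0000) → pose (3.4829, -8.1288, 6.0000)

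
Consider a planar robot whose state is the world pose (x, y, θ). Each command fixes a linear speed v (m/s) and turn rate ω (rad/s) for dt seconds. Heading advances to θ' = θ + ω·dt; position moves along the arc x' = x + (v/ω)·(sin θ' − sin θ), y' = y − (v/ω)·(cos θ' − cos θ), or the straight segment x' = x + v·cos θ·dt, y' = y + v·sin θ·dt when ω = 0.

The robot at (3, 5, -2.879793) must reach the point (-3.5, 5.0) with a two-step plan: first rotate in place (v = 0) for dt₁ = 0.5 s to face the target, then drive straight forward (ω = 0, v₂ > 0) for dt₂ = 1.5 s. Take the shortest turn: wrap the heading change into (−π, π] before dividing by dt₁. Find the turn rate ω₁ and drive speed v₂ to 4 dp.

heading to target = atan2(5−5, -3.5−3) = 3.1416
Δθ = wrap(3.1416 − -2.8798) = -0.2618; ω₁ = Δθ/dt₁ = -0.5236
distance = √((-3.5−3)² + (5−5)²) = 6.5000; v₂ = distance/dt₂ = 4.3333

ω₁ = -0.5236, v₂ = 4.3333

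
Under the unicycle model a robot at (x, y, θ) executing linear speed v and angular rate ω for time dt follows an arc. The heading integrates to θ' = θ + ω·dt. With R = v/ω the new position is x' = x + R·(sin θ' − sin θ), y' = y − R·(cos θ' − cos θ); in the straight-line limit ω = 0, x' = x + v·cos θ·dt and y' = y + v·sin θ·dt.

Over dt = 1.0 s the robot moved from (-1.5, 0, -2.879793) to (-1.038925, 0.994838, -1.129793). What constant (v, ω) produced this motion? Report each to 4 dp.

Δθ = -1.129793 − -2.879793 = 1.750000
ω = Δθ/dt = 1.750000/1.0 = 1.7500
R = −Δy/(cos θ' − cos θ) = -0.7143
v = R·ω = -0.7143·1.7500 = -1.2500

v = -1.2500, ω = 1.7500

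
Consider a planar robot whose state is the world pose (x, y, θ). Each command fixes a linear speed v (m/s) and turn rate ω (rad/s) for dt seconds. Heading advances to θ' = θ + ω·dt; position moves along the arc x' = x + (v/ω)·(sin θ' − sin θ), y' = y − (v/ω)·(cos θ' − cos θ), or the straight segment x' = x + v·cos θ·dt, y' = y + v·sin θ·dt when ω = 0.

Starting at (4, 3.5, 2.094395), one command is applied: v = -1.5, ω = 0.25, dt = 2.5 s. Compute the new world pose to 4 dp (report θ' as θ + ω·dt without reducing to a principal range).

θ' = 2.0944 + 0.25·2.5 = 2.7194
R = v/ω = -1.5/0.25 = -6.0000
x' = 4 + -6.0000·(sin 2.7194 − sin 2.0944) = 6.7376
y' = 3.5 − -6.0000·(cos 2.7194 − cos 2.0944) = 1.0269

(6.7376, 1.0269, 2.7194)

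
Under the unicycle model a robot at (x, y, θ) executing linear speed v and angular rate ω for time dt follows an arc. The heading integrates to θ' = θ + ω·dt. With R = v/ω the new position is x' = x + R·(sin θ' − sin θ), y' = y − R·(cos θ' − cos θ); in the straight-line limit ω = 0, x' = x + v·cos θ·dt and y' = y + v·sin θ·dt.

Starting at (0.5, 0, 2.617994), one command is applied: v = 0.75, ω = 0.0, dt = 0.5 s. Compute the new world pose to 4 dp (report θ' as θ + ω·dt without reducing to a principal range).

θ' = 2.6180 + 0.0·0.5 = 2.6180
ω = 0 → straight: x' = 0.5 + 0.75·cos(2.6180)·0.5 = 0.1752
y' = 0 + 0.75·sin(2.6180)·0.5 = 0.1875

(0.1752, 0.1875, 2.6180)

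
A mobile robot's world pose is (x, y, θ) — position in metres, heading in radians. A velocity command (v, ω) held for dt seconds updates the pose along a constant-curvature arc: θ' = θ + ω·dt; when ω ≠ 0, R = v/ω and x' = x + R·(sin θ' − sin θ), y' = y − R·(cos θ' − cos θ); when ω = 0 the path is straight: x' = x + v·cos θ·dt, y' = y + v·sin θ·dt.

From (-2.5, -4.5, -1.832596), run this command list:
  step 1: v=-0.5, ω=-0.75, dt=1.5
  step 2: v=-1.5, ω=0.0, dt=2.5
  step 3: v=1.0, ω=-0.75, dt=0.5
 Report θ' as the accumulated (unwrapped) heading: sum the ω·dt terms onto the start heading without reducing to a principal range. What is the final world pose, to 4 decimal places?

(1.2116, -3.3293, -3.3326)

step 1: θ'=-2.9576 (R=0.6667) → pose (-1.9780, -4.0171, -2.9576)
step 2: θ'=-2.9576 (straight) → pose (1.7087, -3.3310, -2.9576)
step 3: θ'=-3.3326 (R=-1.3333) → pose (1.2116, -3.3293, -3.3326)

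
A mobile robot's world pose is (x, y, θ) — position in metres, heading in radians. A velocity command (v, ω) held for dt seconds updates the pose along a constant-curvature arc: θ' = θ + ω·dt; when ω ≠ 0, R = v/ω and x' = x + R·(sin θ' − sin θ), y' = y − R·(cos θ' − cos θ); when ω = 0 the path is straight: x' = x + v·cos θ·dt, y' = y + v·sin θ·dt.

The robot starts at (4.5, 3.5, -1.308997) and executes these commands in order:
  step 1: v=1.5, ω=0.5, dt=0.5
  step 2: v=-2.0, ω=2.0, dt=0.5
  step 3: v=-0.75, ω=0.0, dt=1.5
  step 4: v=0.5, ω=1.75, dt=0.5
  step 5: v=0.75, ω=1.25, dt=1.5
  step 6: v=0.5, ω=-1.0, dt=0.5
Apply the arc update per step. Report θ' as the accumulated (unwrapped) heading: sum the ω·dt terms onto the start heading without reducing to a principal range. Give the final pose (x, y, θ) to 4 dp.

(2.7063, 4.5822, 2.1910)

step 1: θ'=-1.0590 (R=3.0000) → pose (4.7822, 2.8072, -1.0590)
step 2: θ'=-0.0590 (R=-1.0000) → pose (3.9693, 3.3157, -0.0590)
step 3: θ'=-0.0590 (straight) → pose (2.8462, 3.3821, -0.0590)
step 4: θ'=0.8160 (R=0.2857) → pose (3.0712, 3.4715, 0.8160)
step 5: θ'=2.6910 (R=0.6000) → pose (2.8955, 4.4227, 2.6910)
step 6: θ'=2.1910 (R=-0.5000) → pose (2.7063, 4.5822, 2.1910)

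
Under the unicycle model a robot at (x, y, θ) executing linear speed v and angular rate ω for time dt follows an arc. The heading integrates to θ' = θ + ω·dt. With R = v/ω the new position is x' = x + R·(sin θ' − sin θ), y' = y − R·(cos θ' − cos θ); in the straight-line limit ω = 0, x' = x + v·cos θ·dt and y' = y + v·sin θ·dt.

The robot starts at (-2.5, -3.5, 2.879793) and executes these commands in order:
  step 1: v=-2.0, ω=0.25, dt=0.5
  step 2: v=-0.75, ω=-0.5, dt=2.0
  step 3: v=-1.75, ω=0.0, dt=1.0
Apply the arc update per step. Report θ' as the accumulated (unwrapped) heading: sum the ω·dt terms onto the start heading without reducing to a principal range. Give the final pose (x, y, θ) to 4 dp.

(0.3718, -6.1409, 2.0048)

step 1: θ'=3.0048 (R=-8.0000) → pose (-1.5204, -3.6979, 3.0048)
step 2: θ'=2.0048 (R=1.5000) → pose (-0.3641, -4.5531, 2.0048)
step 3: θ'=2.0048 (straight) → pose (0.3718, -6.1409, 2.0048)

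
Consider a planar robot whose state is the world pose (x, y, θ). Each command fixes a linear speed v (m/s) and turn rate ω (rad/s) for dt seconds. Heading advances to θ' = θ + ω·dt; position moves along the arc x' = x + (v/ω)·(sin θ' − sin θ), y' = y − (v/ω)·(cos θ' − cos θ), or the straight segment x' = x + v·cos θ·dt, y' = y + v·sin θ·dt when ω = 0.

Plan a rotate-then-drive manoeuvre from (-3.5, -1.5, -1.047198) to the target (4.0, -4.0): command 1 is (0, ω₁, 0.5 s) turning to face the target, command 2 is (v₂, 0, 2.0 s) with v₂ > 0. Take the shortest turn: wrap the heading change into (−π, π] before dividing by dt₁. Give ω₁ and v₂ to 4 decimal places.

heading to target = atan2(-4−-1.5, 4−-3.5) = -0.3218
Δθ = wrap(-0.3218 − -1.0472) = 0.7254; ω₁ = Δθ/dt₁ = 1.4509
distance = √((4−-3.5)² + (-4−-1.5)²) = 7.9057; v₂ = distance/dt₂ = 3.9528

ω₁ = 1.4509, v₂ = 3.9528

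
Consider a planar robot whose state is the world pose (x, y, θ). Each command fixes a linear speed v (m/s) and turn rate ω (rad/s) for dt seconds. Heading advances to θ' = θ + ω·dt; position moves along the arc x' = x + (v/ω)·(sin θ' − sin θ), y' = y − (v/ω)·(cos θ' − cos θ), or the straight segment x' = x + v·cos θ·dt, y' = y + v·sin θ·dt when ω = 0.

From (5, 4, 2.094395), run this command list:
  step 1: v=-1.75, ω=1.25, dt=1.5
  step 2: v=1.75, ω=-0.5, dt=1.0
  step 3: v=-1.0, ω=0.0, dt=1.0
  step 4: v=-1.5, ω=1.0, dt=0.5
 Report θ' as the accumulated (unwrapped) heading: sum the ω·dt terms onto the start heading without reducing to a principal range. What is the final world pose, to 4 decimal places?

step 1: θ'=3.9694 (R=-1.4000) → pose (7.2435, 3.7529, 3.9694)
step 2: θ'=3.4694 (R=-3.5000) → pose (5.7928, 2.8070, 3.4694)
step 3: θ'=3.4694 (straight) → pose (6.7395, 3.1290, 3.4694)
step 4: θ'=3.9694 (R=-1.5000) → pose (7.3612, 3.5344, 3.9694)

(7.3612, 3.5344, 3.9694)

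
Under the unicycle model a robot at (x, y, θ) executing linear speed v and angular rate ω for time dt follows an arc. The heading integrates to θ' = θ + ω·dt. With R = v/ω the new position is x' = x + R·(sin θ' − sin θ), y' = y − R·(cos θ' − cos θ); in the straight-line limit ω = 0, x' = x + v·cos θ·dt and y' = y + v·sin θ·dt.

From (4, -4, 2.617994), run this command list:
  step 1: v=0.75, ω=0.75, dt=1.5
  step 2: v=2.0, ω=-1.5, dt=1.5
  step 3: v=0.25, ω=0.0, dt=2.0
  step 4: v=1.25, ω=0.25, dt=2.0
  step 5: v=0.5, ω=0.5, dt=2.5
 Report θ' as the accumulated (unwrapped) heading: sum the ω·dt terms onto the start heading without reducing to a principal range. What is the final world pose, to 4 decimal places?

(-0.5480, 0.6826, 3.2430)

step 1: θ'=3.7430 (R=1.0000) → pose (2.9342, -4.0415, 3.7430)
step 2: θ'=1.4930 (R=-1.3333) → pose (0.8505, -2.8385, 1.4930)
step 3: θ'=1.4930 (straight) → pose (0.8894, -2.3400, 1.4930)
step 4: θ'=1.9930 (R=5.0000) → pose (0.4654, 0.0975, 1.9930)
step 5: θ'=3.2430 (R=1.0000) → pose (-0.5480, 0.6826, 3.2430)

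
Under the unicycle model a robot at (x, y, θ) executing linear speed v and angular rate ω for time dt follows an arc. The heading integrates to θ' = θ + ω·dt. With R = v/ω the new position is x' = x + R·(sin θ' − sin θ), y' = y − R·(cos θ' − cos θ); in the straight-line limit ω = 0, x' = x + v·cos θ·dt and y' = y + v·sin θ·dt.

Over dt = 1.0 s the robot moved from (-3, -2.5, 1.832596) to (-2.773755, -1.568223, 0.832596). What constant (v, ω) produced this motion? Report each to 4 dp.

Δθ = 0.832596 − 1.832596 = -1.000000
ω = Δθ/dt = -1.000000/1.0 = -1.0000
R = −Δy/(cos θ' − cos θ) = -1.0000
v = R·ω = -1.0000·-1.0000 = 1.0000

v = 1.0000, ω = -1.0000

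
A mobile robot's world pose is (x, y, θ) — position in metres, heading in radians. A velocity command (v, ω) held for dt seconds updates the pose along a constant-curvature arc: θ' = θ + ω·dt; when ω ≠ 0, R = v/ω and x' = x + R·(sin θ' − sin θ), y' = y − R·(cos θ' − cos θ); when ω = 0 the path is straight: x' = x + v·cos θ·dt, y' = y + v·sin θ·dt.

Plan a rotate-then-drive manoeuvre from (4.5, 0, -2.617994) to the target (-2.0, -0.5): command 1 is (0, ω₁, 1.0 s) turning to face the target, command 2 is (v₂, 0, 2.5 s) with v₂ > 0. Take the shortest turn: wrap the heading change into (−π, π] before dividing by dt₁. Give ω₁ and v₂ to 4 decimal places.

heading to target = atan2(-0.5−0, -2−4.5) = -3.0648
Δθ = wrap(-3.0648 − -2.6180) = -0.4468; ω₁ = Δθ/dt₁ = -0.4468
distance = √((-2−4.5)² + (-0.5−0)²) = 6.5192; v₂ = distance/dt₂ = 2.6077

ω₁ = -0.4468, v₂ = 2.6077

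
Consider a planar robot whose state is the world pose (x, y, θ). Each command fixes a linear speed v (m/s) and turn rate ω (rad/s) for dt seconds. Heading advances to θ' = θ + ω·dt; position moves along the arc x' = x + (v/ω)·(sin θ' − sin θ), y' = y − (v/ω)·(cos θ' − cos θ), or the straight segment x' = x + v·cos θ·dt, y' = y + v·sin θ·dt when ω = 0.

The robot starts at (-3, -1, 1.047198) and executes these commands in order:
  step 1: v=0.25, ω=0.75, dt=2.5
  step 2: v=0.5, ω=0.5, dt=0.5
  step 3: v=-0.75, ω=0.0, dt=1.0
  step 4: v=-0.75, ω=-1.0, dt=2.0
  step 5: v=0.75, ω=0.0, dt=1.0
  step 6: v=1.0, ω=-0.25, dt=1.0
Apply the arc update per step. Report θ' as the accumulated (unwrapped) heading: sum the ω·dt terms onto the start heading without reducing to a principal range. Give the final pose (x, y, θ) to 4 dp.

step 1: θ'=2.9222 (R=0.3333) → pose (-3.2161, -0.5080, 2.9222)
step 2: θ'=3.1722 (R=1.0000) → pose (-3.4644, -0.4845, 3.1722)
step 3: θ'=3.1722 (straight) → pose (-2.7147, -0.4615, 3.1722)
step 4: θ'=1.1722 (R=0.7500) → pose (-2.0006, -1.5023, 1.1722)
step 5: θ'=1.1722 (straight) → pose (-1.7095, -0.8111, 1.1722)
step 6: θ'=0.9222 (R=-4.0000) → pose (-1.2108, 0.0527, 0.9222)

(-1.2108, 0.0527, 0.9222)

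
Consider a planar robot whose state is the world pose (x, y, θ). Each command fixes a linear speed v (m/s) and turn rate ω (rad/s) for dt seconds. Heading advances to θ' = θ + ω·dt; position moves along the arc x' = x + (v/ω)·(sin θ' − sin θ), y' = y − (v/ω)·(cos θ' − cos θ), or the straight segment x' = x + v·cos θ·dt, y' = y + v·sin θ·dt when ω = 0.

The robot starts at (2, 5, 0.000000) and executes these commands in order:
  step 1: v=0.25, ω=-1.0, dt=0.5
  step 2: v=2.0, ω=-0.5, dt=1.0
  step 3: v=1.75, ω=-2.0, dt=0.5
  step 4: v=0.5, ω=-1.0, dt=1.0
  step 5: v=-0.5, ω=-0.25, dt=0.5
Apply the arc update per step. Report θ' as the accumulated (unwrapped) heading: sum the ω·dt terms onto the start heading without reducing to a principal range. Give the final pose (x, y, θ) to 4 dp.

(3.4924, 2.5162, -3.1250)

step 1: θ'=-0.5000 (R=-0.2500) → pose (2.1199, 4.9694, -0.5000)
step 2: θ'=-1.0000 (R=-4.0000) → pose (3.5680, 3.6203, -1.0000)
step 3: θ'=-2.0000 (R=-0.8750) → pose (3.6274, 2.7834, -2.0000)
step 4: θ'=-3.0000 (R=-0.5000) → pose (3.2433, 2.4965, -3.0000)
step 5: θ'=-3.1250 (R=2.0000) → pose (3.4924, 2.5162, -3.1250)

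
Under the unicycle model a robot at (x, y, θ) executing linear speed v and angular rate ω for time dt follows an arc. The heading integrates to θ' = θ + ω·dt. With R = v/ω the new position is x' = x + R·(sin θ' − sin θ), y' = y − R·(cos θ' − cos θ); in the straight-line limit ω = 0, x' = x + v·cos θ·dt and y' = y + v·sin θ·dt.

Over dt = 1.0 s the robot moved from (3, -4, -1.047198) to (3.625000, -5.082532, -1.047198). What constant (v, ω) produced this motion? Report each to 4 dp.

Δθ = -1.047198 − -1.047198 = 0.000000
ω = Δθ/dt = 0.000000/1.0 = 0.0000
ω = 0 → v = (Δx·cos θ + Δy·sin θ)/dt = 1.2500

v = 1.2500, ω = 0.0000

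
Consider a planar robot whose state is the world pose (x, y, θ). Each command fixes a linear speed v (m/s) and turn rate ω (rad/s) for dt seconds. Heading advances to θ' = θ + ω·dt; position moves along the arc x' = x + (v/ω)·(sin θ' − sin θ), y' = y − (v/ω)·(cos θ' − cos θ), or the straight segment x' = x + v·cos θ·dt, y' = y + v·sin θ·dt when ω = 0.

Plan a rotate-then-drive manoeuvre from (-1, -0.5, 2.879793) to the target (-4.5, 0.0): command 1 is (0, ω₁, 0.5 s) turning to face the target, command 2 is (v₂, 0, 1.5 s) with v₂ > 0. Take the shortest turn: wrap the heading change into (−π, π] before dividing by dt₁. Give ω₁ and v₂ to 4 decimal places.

heading to target = atan2(0−-0.5, -4.5−-1) = 2.9997
Δθ = wrap(2.9997 − 2.8798) = 0.1199; ω₁ = Δθ/dt₁ = 0.2398
distance = √((-4.5−-1)² + (0−-0.5)²) = 3.5355; v₂ = distance/dt₂ = 2.3570

ω₁ = 0.2398, v₂ = 2.3570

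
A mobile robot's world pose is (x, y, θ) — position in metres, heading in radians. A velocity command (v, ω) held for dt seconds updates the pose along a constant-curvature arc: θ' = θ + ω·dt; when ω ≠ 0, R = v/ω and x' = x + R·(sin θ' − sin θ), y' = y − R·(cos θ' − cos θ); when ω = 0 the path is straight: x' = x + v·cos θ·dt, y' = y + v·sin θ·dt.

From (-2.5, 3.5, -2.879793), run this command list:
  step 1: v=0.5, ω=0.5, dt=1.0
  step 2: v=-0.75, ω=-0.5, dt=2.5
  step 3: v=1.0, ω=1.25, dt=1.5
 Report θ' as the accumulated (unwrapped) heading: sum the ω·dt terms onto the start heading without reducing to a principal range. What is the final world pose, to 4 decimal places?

step 1: θ'=-2.3798 (R=1.0000) → pose (-2.9314, 3.2577, -2.3798)
step 2: θ'=-3.6298 (R=1.5000) → pose (-1.1925, 3.4970, -3.6298)
step 3: θ'=-1.7548 (R=0.8000) → pose (-2.3542, 2.9369, -1.7548)

(-2.3542, 2.9369, -1.7548)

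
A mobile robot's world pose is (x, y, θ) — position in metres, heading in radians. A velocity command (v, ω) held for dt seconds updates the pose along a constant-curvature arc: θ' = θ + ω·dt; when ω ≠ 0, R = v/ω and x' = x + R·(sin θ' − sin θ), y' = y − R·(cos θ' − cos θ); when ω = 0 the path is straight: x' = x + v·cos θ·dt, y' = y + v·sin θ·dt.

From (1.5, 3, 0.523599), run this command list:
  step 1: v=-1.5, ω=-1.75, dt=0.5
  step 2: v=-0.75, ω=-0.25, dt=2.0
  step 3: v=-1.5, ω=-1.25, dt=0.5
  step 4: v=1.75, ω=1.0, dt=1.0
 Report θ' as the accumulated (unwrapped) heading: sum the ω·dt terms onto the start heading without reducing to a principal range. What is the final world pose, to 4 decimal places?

(0.2001, 3.0648, -0.4764)

step 1: θ'=-0.3514 (R=0.8571) → pose (0.7764, 2.9375, -0.3514)
step 2: θ'=-0.8514 (R=3.0000) → pose (-0.4476, 3.7774, -0.8514)
step 3: θ'=-1.4764 (R=1.2000) → pose (-0.7396, 4.4550, -1.4764)
step 4: θ'=-0.4764 (R=1.7500) → pose (0.2001, 3.0648, -0.4764)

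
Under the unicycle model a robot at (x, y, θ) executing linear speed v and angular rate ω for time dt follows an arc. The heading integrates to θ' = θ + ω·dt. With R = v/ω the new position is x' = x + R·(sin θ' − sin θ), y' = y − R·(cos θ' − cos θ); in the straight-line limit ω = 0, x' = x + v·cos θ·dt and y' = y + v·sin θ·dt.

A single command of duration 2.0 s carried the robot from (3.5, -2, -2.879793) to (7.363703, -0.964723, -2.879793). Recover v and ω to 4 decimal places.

v = -2.0000, ω = 0.0000

Δθ = -2.879793 − -2.879793 = 0.000000
ω = Δθ/dt = 0.000000/2.0 = 0.0000
ω = 0 → v = (Δx·cos θ + Δy·sin θ)/dt = -2.0000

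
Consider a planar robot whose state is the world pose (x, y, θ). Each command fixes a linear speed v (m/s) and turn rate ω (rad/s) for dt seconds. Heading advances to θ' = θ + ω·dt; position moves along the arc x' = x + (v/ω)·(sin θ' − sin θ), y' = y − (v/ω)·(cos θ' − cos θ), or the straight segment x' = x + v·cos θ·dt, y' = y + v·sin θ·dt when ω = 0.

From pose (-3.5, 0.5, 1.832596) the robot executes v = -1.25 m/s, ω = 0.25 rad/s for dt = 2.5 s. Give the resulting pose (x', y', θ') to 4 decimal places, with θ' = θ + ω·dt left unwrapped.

(-1.8298, -2.0812, 2.4576)

θ' = 1.8326 + 0.25·2.5 = 2.4576
R = v/ω = -1.25/0.25 = -5.0000
x' = -3.5 + -5.0000·(sin 2.4576 − sin 1.8326) = -1.8298
y' = 0.5 − -5.0000·(cos 2.4576 − cos 1.8326) = -2.0812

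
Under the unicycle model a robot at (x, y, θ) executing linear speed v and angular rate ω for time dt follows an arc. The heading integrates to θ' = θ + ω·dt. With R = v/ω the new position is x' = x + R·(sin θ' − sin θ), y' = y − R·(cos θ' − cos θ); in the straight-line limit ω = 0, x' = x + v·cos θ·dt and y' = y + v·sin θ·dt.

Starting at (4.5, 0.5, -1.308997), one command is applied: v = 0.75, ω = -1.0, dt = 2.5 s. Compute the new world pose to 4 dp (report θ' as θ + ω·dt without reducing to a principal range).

(3.3113, -0.2832, -3.8090)

θ' = -1.3090 + -1.0·2.5 = -3.8090
R = v/ω = 0.75/-1.0 = -0.7500
x' = 4.5 + -0.7500·(sin -3.8090 − sin -1.3090) = 3.3113
y' = 0.5 − -0.7500·(cos -3.8090 − cos -1.3090) = -0.2832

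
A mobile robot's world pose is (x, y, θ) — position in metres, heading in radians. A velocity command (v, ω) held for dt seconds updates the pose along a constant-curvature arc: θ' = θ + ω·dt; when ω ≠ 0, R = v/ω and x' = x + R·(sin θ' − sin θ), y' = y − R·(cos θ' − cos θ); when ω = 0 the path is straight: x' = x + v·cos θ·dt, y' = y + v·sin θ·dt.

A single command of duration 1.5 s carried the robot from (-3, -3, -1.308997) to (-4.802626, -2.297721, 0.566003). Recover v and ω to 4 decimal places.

v = -1.5000, ω = 1.2500

Δθ = 0.566003 − -1.308997 = 1.875000
ω = Δθ/dt = 1.875000/1.5 = 1.2500
R = Δx/(sin θ' − sin θ) = -1.2000
v = R·ω = -1.2000·1.2500 = -1.5000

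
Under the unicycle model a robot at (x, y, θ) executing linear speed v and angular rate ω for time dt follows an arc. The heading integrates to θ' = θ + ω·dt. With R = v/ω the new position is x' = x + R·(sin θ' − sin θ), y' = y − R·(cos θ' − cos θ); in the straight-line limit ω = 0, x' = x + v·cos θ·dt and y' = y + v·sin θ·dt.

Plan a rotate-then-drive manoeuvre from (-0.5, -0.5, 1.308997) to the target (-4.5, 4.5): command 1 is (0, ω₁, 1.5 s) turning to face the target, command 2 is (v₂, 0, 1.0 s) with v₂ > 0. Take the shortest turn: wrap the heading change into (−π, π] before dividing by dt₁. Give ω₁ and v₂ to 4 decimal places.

heading to target = atan2(4.5−-0.5, -4.5−-0.5) = 2.2455
Δθ = wrap(2.2455 − 1.3090) = 0.9365; ω₁ = Δθ/dt₁ = 0.6244
distance = √((-4.5−-0.5)² + (4.5−-0.5)²) = 6.4031; v₂ = distance/dt₂ = 6.4031

ω₁ = 0.6244, v₂ = 6.4031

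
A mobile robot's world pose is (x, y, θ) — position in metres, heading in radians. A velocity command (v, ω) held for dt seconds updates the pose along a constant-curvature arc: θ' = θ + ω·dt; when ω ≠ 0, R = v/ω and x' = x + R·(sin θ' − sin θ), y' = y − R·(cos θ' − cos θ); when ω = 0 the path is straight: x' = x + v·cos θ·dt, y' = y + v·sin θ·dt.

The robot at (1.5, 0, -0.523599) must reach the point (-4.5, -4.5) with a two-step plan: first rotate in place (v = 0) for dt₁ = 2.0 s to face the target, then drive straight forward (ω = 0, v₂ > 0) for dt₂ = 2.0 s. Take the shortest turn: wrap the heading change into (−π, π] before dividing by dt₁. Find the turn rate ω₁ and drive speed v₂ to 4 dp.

heading to target = atan2(-4.5−0, -4.5−1.5) = -2.4981
Δθ = wrap(-2.4981 − -0.5236) = -1.9745; ω₁ = Δθ/dt₁ = -0.9872
distance = √((-4.5−1.5)² + (-4.5−0)²) = 7.5000; v₂ = distance/dt₂ = 3.7500

ω₁ = -0.9872, v₂ = 3.7500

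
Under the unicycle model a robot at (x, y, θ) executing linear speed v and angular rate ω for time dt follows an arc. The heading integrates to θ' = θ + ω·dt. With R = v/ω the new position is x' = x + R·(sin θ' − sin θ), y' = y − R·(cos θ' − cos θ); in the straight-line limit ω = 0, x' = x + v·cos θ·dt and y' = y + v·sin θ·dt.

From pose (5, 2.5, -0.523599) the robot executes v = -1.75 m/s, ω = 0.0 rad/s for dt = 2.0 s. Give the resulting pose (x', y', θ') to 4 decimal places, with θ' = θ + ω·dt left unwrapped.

θ' = -0.5236 + 0.0·2.0 = -0.5236
ω = 0 → straight: x' = 5 + -1.75·cos(-0.5236)·2.0 = 1.9689
y' = 2.5 + -1.75·sin(-0.5236)·2.0 = 4.2500

(1.9689, 4.2500, -0.5236)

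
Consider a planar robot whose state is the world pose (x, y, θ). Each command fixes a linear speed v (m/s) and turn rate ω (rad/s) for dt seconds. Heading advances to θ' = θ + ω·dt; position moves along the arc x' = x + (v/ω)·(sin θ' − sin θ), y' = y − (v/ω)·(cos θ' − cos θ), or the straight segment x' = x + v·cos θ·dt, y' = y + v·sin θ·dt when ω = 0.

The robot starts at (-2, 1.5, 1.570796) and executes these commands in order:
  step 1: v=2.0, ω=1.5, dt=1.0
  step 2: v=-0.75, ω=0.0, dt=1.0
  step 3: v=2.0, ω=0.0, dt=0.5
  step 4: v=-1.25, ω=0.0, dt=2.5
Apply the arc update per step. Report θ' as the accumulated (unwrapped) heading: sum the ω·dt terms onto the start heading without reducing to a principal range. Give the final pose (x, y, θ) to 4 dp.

step 1: θ'=3.0708 (R=1.3333) → pose (-3.2390, 2.8300, 3.0708)
step 2: θ'=3.0708 (straight) → pose (-2.4909, 2.7769, 3.0708)
step 3: θ'=3.0708 (straight) → pose (-3.4884, 2.8477, 3.0708)
step 4: θ'=3.0708 (straight) → pose (-0.3712, 2.6266, 3.0708)

(-0.3712, 2.6266, 3.0708)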